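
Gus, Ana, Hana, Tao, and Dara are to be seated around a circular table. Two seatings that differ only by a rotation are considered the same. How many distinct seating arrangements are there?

24

Seat Gus anywhere (absorbing the rotational symmetry), then permute the other 4: (4)! = 24.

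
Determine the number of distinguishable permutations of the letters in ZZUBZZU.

The 7 letters of ZZUBZZU have repeats: U appearing twice and Z appearing 4 times.
So there are 7! / (4!·2!) = 105 distinguishable arrangements.

105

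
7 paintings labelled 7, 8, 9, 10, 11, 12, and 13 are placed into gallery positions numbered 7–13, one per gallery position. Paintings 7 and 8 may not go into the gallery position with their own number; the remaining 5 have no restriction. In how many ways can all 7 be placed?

Let Aᵢ (for i ∈ {7, 8}) be the placements that put painting i in its forbidden gallery position. Any j of these fix j positions, leaving (7−j)! ways to fill the rest, and there are C(2,j) ways to pick which j.
By inclusion–exclusion, the number of valid placements is Σ_{j=0}^{2} (−1)^j C(2,j)·(7−j)!.
Computing: 5040 − 1440 + 120 = 3720.

3720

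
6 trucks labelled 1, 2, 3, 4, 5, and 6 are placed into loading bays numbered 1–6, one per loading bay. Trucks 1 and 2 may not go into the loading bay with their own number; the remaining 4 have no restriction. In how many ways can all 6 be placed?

Let Aᵢ (for i ∈ {1, 2}) be the placements that put truck i in its forbidden loading bay. Any j of these fix j positions, leaving (6−j)! ways to fill the rest, and there are C(2,j) ways to pick which j.
By inclusion–exclusion, the number of valid placements is Σ_{j=0}^{2} (−1)^j C(2,j)·(6−j)!.
Computing: 720 − 240 + 24 = 504.

504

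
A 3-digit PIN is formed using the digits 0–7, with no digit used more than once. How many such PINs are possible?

Choose and order 3 of the 8 symbols: the first digit has 8 options, the next 7, then 6.
That product is 8 × 7 × 6 = 336.

336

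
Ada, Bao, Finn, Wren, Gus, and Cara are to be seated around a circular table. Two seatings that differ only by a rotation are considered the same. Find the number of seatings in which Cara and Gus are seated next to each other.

48

Treat {Cara, Gus} as one unit (2 internal orders) and seat the resulting 5 units around the table: (4)! circular arrangements.
So 2 × (4)! = 2 × 24 = 48.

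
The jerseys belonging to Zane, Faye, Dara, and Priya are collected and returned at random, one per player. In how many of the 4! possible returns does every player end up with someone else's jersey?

Let Aᵢ be the assignments in which player i gets their old jersey. We want the size of the complement of A₁∪…∪A_4.
By inclusion–exclusion this is Σ_{j=0}^{4} (−1)^j C(4,j)·(4−j)!.
Computing: 24 − 24 + 12 − 4 + 1 = 9.

9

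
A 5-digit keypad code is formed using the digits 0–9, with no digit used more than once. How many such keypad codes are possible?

This is a permutation of 5 out of 10: P(10,5) = 10!/5!.
10 × 9 × 8 × 7 × 6 = 30240.

30240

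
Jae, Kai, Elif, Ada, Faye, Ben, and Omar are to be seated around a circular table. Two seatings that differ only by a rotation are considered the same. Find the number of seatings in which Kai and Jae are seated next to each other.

240

Treat {Kai, Jae} as one unit (2 internal orders) and seat the resulting 6 units around the table: (5)! circular arrangements.
So 2 × (5)! = 2 × 120 = 240.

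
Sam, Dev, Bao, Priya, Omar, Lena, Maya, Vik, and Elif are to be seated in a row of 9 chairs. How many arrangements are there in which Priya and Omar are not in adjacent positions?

282240

There are 9! = 362880 arrangements in all. If Priya and Omar are adjacent, merging them into one block gives 2·(8)! = 80640 arrangements.
Complementary counting: 362880 − 80640 = 282240.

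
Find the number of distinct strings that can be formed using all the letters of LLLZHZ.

The 6 letters of LLLZHZ have repeats: L appearing 3 times and Z appearing twice.
Dividing 6! = 720 by 3!·2! = 12 for the repeated letters gives 60.

60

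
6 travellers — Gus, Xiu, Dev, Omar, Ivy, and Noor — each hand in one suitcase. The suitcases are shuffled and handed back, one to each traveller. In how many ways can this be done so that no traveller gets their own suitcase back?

This is the derangement count D_6: permutations of 6 items with no fixed point.
By inclusion–exclusion this is Σ_{j=0}^{6} (−1)^j C(6,j)·(6−j)!.
Computing: 720 − 720 + 360 − 120 + 30 − 6 + 1 = 265.

265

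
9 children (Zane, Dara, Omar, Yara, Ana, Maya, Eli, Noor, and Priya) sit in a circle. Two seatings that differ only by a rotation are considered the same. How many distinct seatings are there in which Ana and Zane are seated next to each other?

Treat {Ana, Zane} as one unit (2 internal orders) and seat the resulting 8 units around the table: (7)! circular arrangements.
So 2 × (7)! = 2 × 5040 = 10080.

10080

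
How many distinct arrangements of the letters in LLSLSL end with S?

5

Fix S in the last position and arrange the remaining 5 letters.
Those 5 letters have L appearing 4 times, giving (5)!/(4!) = 5.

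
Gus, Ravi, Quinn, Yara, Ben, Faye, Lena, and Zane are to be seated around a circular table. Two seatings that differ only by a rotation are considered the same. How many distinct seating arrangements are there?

Fix one person's seat to break rotational symmetry; the remaining 7 people can be arranged in (7)! = 5040 ways.

5040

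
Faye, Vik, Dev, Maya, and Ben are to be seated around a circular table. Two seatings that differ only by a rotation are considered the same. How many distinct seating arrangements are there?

24

Seat Faye anywhere (absorbing the rotational symmetry), then permute the other 4: (4)! = 24.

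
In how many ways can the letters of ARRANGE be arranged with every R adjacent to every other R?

Treat the 2 copies of R as a single block. The multiset to arrange is then {RR, A, A, E, G, N}, 6 items in all.
That gives (6)!/(2!) = 360 arrangements.

360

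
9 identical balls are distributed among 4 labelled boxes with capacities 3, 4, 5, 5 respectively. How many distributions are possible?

90

Ignoring the caps, the number of non-negative solutions to x_1+…+x_4 = 9 is C(12,3) = 220.
Subtract solutions that violate a single cap (substitute x_i' = x_i − (cap_i+1)): x_1 ≥ 4 gives C(8,3) = 56; x_2 ≥ 5 gives C(7,3) = 35; x_3 ≥ 6 gives C(6,3) = 20; x_4 ≥ 6 gives C(6,3) = 20. Together 131.
Add back pairs where two caps are both exceeded: 1 + 0 + 0 + 0 + 0 + 0 = 1.
By inclusion–exclusion the count is 220 − 131 + 1 = 90.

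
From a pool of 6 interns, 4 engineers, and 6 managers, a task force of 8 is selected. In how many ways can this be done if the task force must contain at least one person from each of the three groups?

Total 8-person selections from all 16: C(16,8) = 12870.
Subtract selections that omit an entire group: no interns → C(10,8) = 45; no engineers → C(12,8) = 495; no managers → C(10,8) = 45.
Add back selections omitting two groups (i.e. drawn from a single group): C(6,8) + C(4,8) + C(6,8) = 0.
By inclusion–exclusion: 12870 − 585 + 0 = 12285.

12285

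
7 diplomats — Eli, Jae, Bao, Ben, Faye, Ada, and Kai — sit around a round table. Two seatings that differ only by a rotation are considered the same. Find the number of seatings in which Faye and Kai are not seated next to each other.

Without the restriction there are (6)! = 720 seatings.
Those with Faye next to Kai: fuse the pair into one unit and seat 6 units around a circle — 2·(5)! = 240.
Subtracting, 720 − 240 = 480.

480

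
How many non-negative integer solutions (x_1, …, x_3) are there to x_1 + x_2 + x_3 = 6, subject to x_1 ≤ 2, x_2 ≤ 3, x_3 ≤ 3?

6

Without the upper bounds there are C(8,2) = 28 ways to split 6 among 3 variables.
Subtract solutions that violate a single cap (substitute x_i' = x_i − (cap_i+1)): x_1 ≥ 3 gives C(5,2) = 10; x_2 ≥ 4 gives C(4,2) = 6; x_3 ≥ 4 gives C(4,2) = 6. Together 22.
No two caps can be exceeded simultaneously, so the pair terms are all 0.
By inclusion–exclusion the count is 28 − 22 + 0 = 6.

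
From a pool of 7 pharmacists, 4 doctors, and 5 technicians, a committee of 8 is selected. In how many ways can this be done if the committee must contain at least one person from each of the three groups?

12201

With no constraint there are C(16,8) = 12870 possible selections.
Subtract selections that omit an entire group: no pharmacists → C(9,8) = 9; no doctors → C(12,8) = 495; no technicians → C(11,8) = 165.
Add back selections omitting two groups (i.e. drawn from a single group): C(7,8) + C(4,8) + C(5,8) = 0.
By inclusion–exclusion: 12870 − 669 + 0 = 12201.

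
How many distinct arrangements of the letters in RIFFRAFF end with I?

105

Fix I in the last position and arrange the remaining 7 letters.
Those 7 letters have F appearing 4 times and R appearing twice, giving (7)!/(4!·2!) = 105.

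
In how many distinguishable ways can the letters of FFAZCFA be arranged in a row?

The 7 letters of FFAZCFA have repeats: A appearing twice and F appearing 3 times.
Dividing 7! = 5040 by 3!·2! = 12 for the repeated letters gives 420.

420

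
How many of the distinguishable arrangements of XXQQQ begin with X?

4

Fix X in the first position and arrange the remaining 4 letters.
Those 4 letters have Q appearing 3 times, giving (4)!/(3!) = 4.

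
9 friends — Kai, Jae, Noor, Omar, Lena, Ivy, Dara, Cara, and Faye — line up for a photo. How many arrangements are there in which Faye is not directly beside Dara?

282240

Of the 9! = 362880 arrangements, those with Faye and Dara adjacent number 2 × 8! = 80640 (treat the pair as a block with 2 internal orders).
Complementary counting: 362880 − 80640 = 282240.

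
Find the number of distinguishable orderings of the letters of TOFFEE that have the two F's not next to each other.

120

There are 6!/(2!·2!) = 180 arrangements of TOFFEE in total.
Arrangements with the F's together: treat FF as one letter, giving (5)!/(2!) = 60.
Subtracting, 180 − 60 = 120 arrangements keep the F's apart.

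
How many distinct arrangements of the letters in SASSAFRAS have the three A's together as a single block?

210

Treat the 3 copies of A as a single block. The multiset to arrange is then {AAA, F, R, S, S, S, S}, 7 items in all.
That gives (7)!/(4!) = 210 arrangements.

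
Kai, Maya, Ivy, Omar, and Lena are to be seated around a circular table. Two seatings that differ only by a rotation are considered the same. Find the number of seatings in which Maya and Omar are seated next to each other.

Glue Maya and Omar into a block (2 internal orders). Seating 4 units around a circle gives (3)! arrangements.
So 2 × (3)! = 2 × 6 = 12.

12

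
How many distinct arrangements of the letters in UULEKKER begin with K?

1260

With the first slot taken by K, it remains to arrange the other 7 letters (UULEKER).
Those 7 letters have E appearing twice and U appearing twice, giving (7)!/(2!·2!) = 1260.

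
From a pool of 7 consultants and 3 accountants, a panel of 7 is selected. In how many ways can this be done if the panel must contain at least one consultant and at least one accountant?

Total 7-person selections from all 10: C(10,7) = 120.
Selections missing a whole group: no consultants → C(3,7) = 0; no accountants → C(7,7) = 1.
Both groups omitted at once is impossible, so 120 − 1 = 119.

119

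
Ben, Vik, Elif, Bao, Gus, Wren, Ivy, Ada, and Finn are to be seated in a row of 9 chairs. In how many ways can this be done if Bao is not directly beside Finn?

Of the 9! = 362880 arrangements, those with Bao and Finn adjacent number 2 × 8! = 80640 (treat the pair as a block with 2 internal orders).
Complementary counting: 362880 − 80640 = 282240.

282240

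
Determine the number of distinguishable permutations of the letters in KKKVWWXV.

KKKVWWXV has 8 letters with K appearing 3 times, V appearing twice, and W appearing twice.
Dividing 8! = 40320 by 3!·2!·2! = 24 for the repeated letters gives 1680.

1680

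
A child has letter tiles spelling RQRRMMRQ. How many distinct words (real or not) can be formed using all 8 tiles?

RQRRMMRQ has 8 letters with M appearing twice, Q appearing twice, and R appearing 4 times.
So there are 8! / (4!·2!·2!) = 420 distinguishable arrangements.

420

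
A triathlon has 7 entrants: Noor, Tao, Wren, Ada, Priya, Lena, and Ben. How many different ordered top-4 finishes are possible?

This is an ordered selection of 4 from 7: P(7,4).
That gives 7 × 6 × 5 × 4 = 840.

840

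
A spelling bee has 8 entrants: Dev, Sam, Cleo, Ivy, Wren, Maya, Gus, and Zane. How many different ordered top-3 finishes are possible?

336

There are 8 choices for 1st place, 7 for 2nd, and 6 for 3rd.
That gives 8 × 7 × 6 = 336.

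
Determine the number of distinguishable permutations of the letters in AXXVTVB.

1260

AXXVTVB has 7 letters with V appearing twice and X appearing twice.
The number of distinct arrangements is 7!/(2!·2!) = 5040/4 = 1260.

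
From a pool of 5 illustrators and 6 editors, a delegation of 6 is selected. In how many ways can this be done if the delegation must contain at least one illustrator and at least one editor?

461

Total 6-person selections from all 11: C(11,6) = 462.
Selections missing a whole group: no illustrators → C(6,6) = 1; no editors → C(5,6) = 0.
Both groups omitted at once is impossible, so 462 − 1 = 461.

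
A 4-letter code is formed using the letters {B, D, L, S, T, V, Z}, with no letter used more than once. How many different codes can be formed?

840

With no repetition, fill the 4 letters in order: 7 choices, then 6, down to 4.
7 × 6 × 5 × 4 = 840.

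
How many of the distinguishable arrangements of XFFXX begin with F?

4

With the first slot taken by F, it remains to arrange the other 4 letters (XFXX).
Those 4 letters have X appearing 3 times, giving (4)!/(3!) = 4.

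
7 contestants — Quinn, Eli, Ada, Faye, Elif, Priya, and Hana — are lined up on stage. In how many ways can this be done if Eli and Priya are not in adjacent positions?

3600

Of the 7! = 5040 arrangements, those with Eli and Priya adjacent number 2 × 6! = 1440 (treat the pair as a block with 2 internal orders).
So 5040 − 1440 = 3600 arrangements keep them apart.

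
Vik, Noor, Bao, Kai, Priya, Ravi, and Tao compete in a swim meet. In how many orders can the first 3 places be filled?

210

This is an ordered selection of 3 from 7: P(7,3).
That gives 7 × 6 × 5 = 210.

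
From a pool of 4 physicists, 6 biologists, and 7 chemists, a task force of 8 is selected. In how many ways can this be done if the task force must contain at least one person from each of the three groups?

With no constraint there are C(17,8) = 24310 possible selections.
Subtract selections that omit an entire group: no physicists → C(13,8) = 1287; no biologists → C(11,8) = 165; no chemists → C(10,8) = 45.
Add back selections omitting two groups (i.e. drawn from a single group): C(4,8) + C(6,8) + C(7,8) = 0.
By inclusion–exclusion: 24310 − 1497 + 0 = 22813.

22813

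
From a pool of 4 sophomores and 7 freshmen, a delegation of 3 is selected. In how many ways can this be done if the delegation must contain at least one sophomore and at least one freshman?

126

With no constraint there are C(11,3) = 165 possible selections.
Subtract selections that omit an entire group: no sophomores → C(7,3) = 35; no freshmen → C(4,3) = 4.
Both groups omitted at once is impossible, so 165 − 39 = 126.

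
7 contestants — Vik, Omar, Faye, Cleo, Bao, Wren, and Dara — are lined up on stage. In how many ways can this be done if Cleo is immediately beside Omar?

1440

Glue Cleo and Omar into one block (2 internal orders), leaving 6 units to arrange in a row.
That gives 2 × 6! = 2 × 720 = 1440.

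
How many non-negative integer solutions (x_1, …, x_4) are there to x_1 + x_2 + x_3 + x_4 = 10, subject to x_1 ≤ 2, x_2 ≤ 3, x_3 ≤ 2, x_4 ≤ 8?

32

Ignoring the caps, the number of non-negative solutions to x_1+…+x_4 = 10 is C(13,3) = 286.
Subtract solutions that violate a single cap (substitute x_i' = x_i − (cap_i+1)): x_1 ≥ 3 gives C(10,3) = 120; x_2 ≥ 4 gives C(9,3) = 84; x_3 ≥ 3 gives C(10,3) = 120; x_4 ≥ 9 gives C(4,3) = 4. Together 328.
Add back pairs where two caps are both exceeded: 20 + 35 + 0 + 20 + 0 + 0 = 75.
Subtract triples: 1 + 0 + 0 + 0 = 1.
By inclusion–exclusion the count is 286 − 328 + 75 − 1 = 32.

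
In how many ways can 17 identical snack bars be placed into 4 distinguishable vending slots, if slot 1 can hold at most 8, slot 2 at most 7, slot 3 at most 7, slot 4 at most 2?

85

Without the upper bounds there are C(20,3) = 1140 ways to split 17 among 4 vending slots.
Subtract solutions that violate a single cap (substitute x_i' = x_i − (cap_i+1)): x_1 ≥ 9 gives C(11,3) = 165; x_2 ≥ 8 gives C(12,3) = 220; x_3 ≥ 8 gives C(12,3) = 220; x_4 ≥ 3 gives C(17,3) = 680. Together 1285.
Add back pairs where two caps are both exceeded: 1 + 1 + 56 + 4 + 84 + 84 = 230.
By inclusion–exclusion the count is 1140 − 1285 + 230 = 85.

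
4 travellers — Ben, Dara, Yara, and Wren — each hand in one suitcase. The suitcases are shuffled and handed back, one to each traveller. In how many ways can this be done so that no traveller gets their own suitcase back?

This is the derangement count D_4: permutations of 4 items with no fixed point.
By inclusion–exclusion this is Σ_{j=0}^{4} (−1)^j C(4,j)·(4−j)!.
Computing: 24 − 24 + 12 − 4 + 1 = 9.

9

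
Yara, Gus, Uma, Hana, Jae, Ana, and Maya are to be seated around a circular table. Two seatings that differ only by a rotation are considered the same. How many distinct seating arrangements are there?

720

Around a circle, 7 distinct people have 7!/7 = (6)! = 720 rotationally distinct seatings.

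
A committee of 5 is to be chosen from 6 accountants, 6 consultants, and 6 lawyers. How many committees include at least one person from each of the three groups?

With no constraint there are C(18,5) = 8568 possible selections.
Subtract selections that omit an entire group: no accountants → C(12,5) = 792; no consultants → C(12,5) = 792; no lawyers → C(12,5) = 792.
Add back selections omitting two groups (i.e. drawn from a single group): C(6,5) + C(6,5) + C(6,5) = 18.
By inclusion–exclusion: 8568 − 2376 + 18 = 6210.

6210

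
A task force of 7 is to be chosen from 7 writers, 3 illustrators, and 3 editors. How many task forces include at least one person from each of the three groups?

1477

Unrestricted: C(13,7) = 1716 ways to pick any 7 of the 13.
Selections missing a whole group: no writers → C(6,7) = 0; no illustrators → C(10,7) = 120; no editors → C(10,7) = 120.
Add back selections omitting two groups (i.e. drawn from a single group): C(7,7) + C(3,7) + C(3,7) = 1.
By inclusion–exclusion: 1716 − 240 + 1 = 1477.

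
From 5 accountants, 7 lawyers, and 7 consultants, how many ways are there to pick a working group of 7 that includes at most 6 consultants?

Split by how many consultants are chosen (0 through 6).
Sum: C(7,0)·C(12,7) + C(7,1)·C(12,6) + C(7,2)·C(12,5) + C(7,3)·C(12,4) + C(7,4)·C(12,3) + C(7,5)·C(12,2) + C(7,6)·C(12,1) = 792 + 6468 + 16632 + 17325 + 7700 + 1386 + 84 = 50387.

50387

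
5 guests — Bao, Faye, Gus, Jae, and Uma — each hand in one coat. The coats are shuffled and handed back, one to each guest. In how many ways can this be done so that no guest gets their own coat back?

This is the derangement count D_5: permutations of 5 items with no fixed point.
By inclusion–exclusion this is Σ_{j=0}^{5} (−1)^j C(5,j)·(5−j)!.
Computing: 120 − 120 + 60 − 20 + 5 − 1 = 44.

44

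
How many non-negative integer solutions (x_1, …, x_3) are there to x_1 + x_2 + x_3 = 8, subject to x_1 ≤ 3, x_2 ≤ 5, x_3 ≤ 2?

Ignoring the caps, the number of non-negative solutions to x_1+…+x_3 = 8 is C(10,2) = 45.
Subtract solutions that violate a single cap (substitute x_i' = x_i − (cap_i+1)): x_1 ≥ 4 gives C(6,2) = 15; x_2 ≥ 6 gives C(4,2) = 6; x_3 ≥ 3 gives C(7,2) = 21. Together 42.
Add back pairs where two caps are both exceeded: 0 + 3 + 0 = 3.
By inclusion–exclusion the count is 45 − 42 + 3 = 6.

6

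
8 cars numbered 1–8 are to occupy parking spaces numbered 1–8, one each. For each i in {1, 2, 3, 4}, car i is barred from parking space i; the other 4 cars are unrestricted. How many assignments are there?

Let Aᵢ (for 1 ≤ i ≤ 4) be the placements that put car i in its forbidden parking space. Any j of these fix j positions, leaving (8−j)! ways to fill the rest, and there are C(4,j) ways to pick which j.
By inclusion–exclusion, the number of valid placements is Σ_{j=0}^{4} (−1)^j C(4,j)·(8−j)!.
Computing: 40320 − 20160 + 4320 − 480 + 24 = 24024.

24024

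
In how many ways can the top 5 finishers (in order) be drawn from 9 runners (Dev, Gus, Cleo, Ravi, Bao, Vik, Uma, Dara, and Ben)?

15120

There are 9 choices for 1st place, 8 for 2nd, and so on down to 5 for position 5.
That gives 9 × 8 × 7 × 6 × 5 = 15120.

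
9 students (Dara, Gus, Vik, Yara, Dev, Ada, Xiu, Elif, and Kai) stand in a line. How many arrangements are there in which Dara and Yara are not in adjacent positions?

There are 9! = 362880 arrangements in all. If Dara and Yara are adjacent, merging them into one block gives 2·(8)! = 80640 arrangements.
So 362880 − 80640 = 282240 arrangements keep them apart.

282240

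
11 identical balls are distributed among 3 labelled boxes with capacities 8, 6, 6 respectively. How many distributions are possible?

Without the upper bounds there are C(13,2) = 78 ways to split 11 among 3 boxes.
Subtract solutions that violate a single cap (substitute x_i' = x_i − (cap_i+1)): x_1 ≥ 9 gives C(4,2) = 6; x_2 ≥ 7 gives C(6,2) = 15; x_3 ≥ 7 gives C(6,2) = 15. Together 36.
No two caps can be exceeded simultaneously, so the pair terms are all 0.
By inclusion–exclusion the count is 78 − 36 + 0 = 42.

42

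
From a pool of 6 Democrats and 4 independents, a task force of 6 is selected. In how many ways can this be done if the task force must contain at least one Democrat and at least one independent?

209

Total 6-person selections from all 10: C(10,6) = 210.
Subtract selections that omit an entire group: no Democrats → C(4,6) = 0; no independents → C(6,6) = 1.
Both groups omitted at once is impossible, so 210 − 1 = 209.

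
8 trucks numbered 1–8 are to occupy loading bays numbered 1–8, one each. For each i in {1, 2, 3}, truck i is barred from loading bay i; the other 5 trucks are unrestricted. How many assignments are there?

Let Aᵢ (for i ∈ {1, 2, 3}) be the placements that put truck i in its forbidden loading bay. Any j of these fix j positions, leaving (8−j)! ways to fill the rest, and there are C(3,j) ways to pick which j.
By inclusion–exclusion, the number of valid placements is Σ_{j=0}^{3} (−1)^j C(3,j)·(8−j)!.
Computing: 40320 − 15120 + 2160 − 120 = 27240.

27240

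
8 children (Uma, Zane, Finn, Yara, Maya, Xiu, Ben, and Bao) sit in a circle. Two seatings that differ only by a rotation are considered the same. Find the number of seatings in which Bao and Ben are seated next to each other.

1440

Glue Bao and Ben into a block (2 internal orders). Seating 7 units around a circle gives (6)! arrangements.
So 2 × (6)! = 2 × 720 = 1440.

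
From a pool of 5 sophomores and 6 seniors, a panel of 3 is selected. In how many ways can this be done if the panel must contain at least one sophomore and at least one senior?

135

Unrestricted: C(11,3) = 165 ways to pick any 3 of the 11.
Selections missing a whole group: no sophomores → C(6,3) = 20; no seniors → C(5,3) = 10.
Both groups omitted at once is impossible, so 165 − 30 = 135.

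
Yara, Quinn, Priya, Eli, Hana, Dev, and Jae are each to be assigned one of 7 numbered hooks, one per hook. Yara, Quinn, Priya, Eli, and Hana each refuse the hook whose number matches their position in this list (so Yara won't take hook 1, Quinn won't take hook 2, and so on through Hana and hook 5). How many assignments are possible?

Let Aᵢ (for 1 ≤ i ≤ 5) be the placements that put person i in their forbidden hook. Any j of these fix j positions, leaving (7−j)! ways to fill the rest, and there are C(5,j) ways to pick which j.
By inclusion–exclusion, the number of valid placements is Σ_{j=0}^{5} (−1)^j C(5,j)·(7−j)!.
Computing: 5040 − 3600 + 1200 − 240 + 30 − 2 = 2428.

2428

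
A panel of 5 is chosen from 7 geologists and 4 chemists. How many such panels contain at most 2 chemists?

371

Split by how many chemists are chosen (0 through 2).
Sum: C(4,0)·C(7,5) + C(4,1)·C(7,4) + C(4,2)·C(7,3) = 21 + 140 + 210 = 371.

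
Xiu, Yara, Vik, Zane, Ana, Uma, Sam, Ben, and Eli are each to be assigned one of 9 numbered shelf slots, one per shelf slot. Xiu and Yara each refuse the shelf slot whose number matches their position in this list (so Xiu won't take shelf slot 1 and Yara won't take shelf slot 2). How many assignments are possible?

Let Aᵢ (for i ∈ {1, 2}) be the placements that put person i in their forbidden shelf slot. Any j of these fix j positions, leaving (9−j)! ways to fill the rest, and there are C(2,j) ways to pick which j.
By inclusion–exclusion, the number of valid placements is Σ_{j=0}^{2} (−1)^j C(2,j)·(9−j)!.
Computing: 362880 − 80640 + 5040 = 287280.

287280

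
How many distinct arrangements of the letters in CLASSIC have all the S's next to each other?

360

Treat the 2 copies of S as a single block. The multiset to arrange is then {SS, A, C, C, I, L}, 6 items in all.
That gives (6)!/(2!) = 360 arrangements.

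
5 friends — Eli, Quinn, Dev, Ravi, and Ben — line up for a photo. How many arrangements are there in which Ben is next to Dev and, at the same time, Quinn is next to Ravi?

Treat {Ben,Dev} as one block (2 orders) and {Quinn,Ravi} as another (2 orders).
That leaves 3 units to arrange: 2 × 2 × 3! = 4 × 6 = 24.

24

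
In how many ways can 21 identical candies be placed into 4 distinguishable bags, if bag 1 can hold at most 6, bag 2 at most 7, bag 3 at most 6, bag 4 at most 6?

Ignoring the caps, the number of non-negative solutions to x_1+…+x_4 = 21 is C(24,3) = 2024.
Subtract solutions that violate a single cap (substitute x_i' = x_i − (cap_i+1)): x_1 ≥ 7 gives C(17,3) = 680; x_2 ≥ 8 gives C(16,3) = 560; x_3 ≥ 7 gives C(17,3) = 680; x_4 ≥ 7 gives C(17,3) = 680. Together 2600.
Add back pairs where two caps are both exceeded: 84 + 120 + 120 + 84 + 84 + 120 = 612.
Subtract triples: 0 + 0 + 1 + 0 = 1.
By inclusion–exclusion the count is 2024 − 2600 + 612 − 1 = 35.

35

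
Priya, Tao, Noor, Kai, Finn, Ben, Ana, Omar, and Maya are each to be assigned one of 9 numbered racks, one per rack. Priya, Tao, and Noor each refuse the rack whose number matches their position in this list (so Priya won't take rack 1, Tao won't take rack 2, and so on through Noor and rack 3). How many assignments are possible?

Let Aᵢ (for i ∈ {1, 2, 3}) be the placements that put person i in their forbidden rack. Any j of these fix j positions, leaving (9−j)! ways to fill the rest, and there are C(3,j) ways to pick which j.
By inclusion–exclusion, the number of valid placements is Σ_{j=0}^{3} (−1)^j C(3,j)·(9−j)!.
Computing: 362880 − 120960 + 15120 − 720 = 256320.

256320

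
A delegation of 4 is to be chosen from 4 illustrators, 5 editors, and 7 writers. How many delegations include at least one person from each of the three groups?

Total 4-person selections from all 16: C(16,4) = 1820.
Subtract selections that omit an entire group: no illustrators → C(12,4) = 495; no editors → C(11,4) = 330; no writers → C(9,4) = 126.
Add back selections omitting two groups (i.e. drawn from a single group): C(4,4) + C(5,4) + C(7,4) = 41.
By inclusion–exclusion: 1820 − 951 + 41 = 910.

910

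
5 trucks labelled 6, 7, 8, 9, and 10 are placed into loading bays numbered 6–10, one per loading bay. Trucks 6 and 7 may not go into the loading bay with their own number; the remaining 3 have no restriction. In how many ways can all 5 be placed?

Let Aᵢ (for i ∈ {6, 7}) be the placements that put truck i in its forbidden loading bay. Any j of these fix j positions, leaving (5−j)! ways to fill the rest, and there are C(2,j) ways to pick which j.
By inclusion–exclusion, the number of valid placements is Σ_{j=0}^{2} (−1)^j C(2,j)·(5−j)!.
Computing: 120 − 48 + 6 = 78.

78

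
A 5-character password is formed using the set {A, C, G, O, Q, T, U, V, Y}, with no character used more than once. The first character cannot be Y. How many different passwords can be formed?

13440

The first character has 9−1 = 8 choices (anything except Y).
The remaining 4 characters are filled from the other 8 symbols without repetition: 8 × 7 × 6 × 5 = 1680.
Total: 8 × 1680 = 13440.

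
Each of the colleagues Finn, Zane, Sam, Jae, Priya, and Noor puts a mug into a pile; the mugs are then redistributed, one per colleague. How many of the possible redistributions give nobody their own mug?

This is the derangement count D_6: permutations of 6 items with no fixed point.
By inclusion–exclusion this is Σ_{j=0}^{6} (−1)^j C(6,j)·(6−j)!.
Computing: 720 − 720 + 360 − 120 + 30 − 6 + 1 = 265.

265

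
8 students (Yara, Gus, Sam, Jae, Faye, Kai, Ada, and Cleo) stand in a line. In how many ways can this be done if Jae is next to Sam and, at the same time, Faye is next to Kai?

2880

Treat {Jae,Sam} as one block (2 orders) and {Faye,Kai} as another (2 orders).
That leaves 6 units to arrange: 2 × 2 × 6! = 4 × 720 = 2880.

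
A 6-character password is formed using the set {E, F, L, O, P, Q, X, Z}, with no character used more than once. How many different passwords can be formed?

Choose and order 6 of the 8 symbols: the first character has 8 options, the next 7, and so on down to 3.
That product is 8 × 7 × 6 × 5 × 4 × 3 = 20160.

20160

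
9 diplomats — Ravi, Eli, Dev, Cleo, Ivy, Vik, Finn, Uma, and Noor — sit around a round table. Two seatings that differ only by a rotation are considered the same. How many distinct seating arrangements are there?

40320

Seat Ravi anywhere (absorbing the rotational symmetry), then permute the other 8: (8)! = 40320.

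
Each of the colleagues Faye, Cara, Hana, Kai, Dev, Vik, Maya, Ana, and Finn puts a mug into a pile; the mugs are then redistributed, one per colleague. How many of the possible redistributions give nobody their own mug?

133496

Let Aᵢ be the assignments in which colleague i gets their own mug. We want the size of the complement of A₁∪…∪A_9.
By inclusion–exclusion this is Σ_{j=0}^{9} (−1)^j C(9,j)·(9−j)!.
Computing: 362880 − 362880 + 181440 − 60480 + 15120 − 3024 + 504 − 72 + 9 − 1 = 133496.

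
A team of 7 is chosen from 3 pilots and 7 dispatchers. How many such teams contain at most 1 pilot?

Split by how many pilots are chosen (0 through 1).
Sum: C(3,0)·C(7,7) + C(3,1)·C(7,6) = 1 + 21 = 22.

22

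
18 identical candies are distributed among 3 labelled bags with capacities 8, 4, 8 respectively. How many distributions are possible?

6

By stars and bars, unrestricted non-negative solutions to x_1+…+x_3 = 18 number C(18+2,2) = 190.
Subtract solutions that violate a single cap (substitute x_i' = x_i − (cap_i+1)): x_1 ≥ 9 gives C(11,2) = 55; x_2 ≥ 5 gives C(15,2) = 105; x_3 ≥ 9 gives C(11,2) = 55. Together 215.
Add back pairs where two caps are both exceeded: 15 + 1 + 15 = 31.
By inclusion–exclusion the count is 190 − 215 + 31 = 6.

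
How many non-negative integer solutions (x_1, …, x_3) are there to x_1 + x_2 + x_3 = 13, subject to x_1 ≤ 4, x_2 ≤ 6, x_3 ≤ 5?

6

By stars and bars, unrestricted non-negative solutions to x_1+…+x_3 = 13 number C(13+2,2) = 105.
Subtract solutions that violate a single cap (substitute x_i' = x_i − (cap_i+1)): x_1 ≥ 5 gives C(10,2) = 45; x_2 ≥ 7 gives C(8,2) = 28; x_3 ≥ 6 gives C(9,2) = 36. Together 109.
Add back pairs where two caps are both exceeded: 3 + 6 + 1 = 10.
By inclusion–exclusion the count is 105 − 109 + 10 = 6.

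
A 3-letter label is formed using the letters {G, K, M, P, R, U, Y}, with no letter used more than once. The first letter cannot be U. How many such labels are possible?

The first letter has 7−1 = 6 choices (anything except U).
The remaining 2 letters are filled from the other 6 symbols without repetition: 6 × 5 = 30.
Total: 6 × 30 = 180.

180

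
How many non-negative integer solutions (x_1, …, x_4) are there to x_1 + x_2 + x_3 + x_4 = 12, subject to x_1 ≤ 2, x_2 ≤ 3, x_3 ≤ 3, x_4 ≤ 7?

Ignoring the caps, the number of non-negative solutions to x_1+…+x_4 = 12 is C(15,3) = 455.
Subtract solutions that violate a single cap (substitute x_i' = x_i − (cap_i+1)): x_1 ≥ 3 gives C(12,3) = 220; x_2 ≥ 4 gives C(11,3) = 165; x_3 ≥ 4 gives C(11,3) = 165; x_4 ≥ 8 gives C(7,3) = 35. Together 585.
Add back pairs where two caps are both exceeded: 56 + 56 + 4 + 35 + 1 + 1 = 153.
Subtract triples: 4 + 0 + 0 + 0 = 4.
By inclusion–exclusion the count is 455 − 585 + 153 − 4 = 19.

19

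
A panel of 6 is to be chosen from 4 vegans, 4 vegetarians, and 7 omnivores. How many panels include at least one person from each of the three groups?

Unrestricted: C(15,6) = 5005 ways to pick any 6 of the 15.
Subtract selections that omit an entire group: no vegans → C(11,6) = 462; no vegetarians → C(11,6) = 462; no omnivores → C(8,6) = 28.
Add back selections omitting two groups (i.e. drawn from a single group): C(4,6) + C(4,6) + C(7,6) = 7.
By inclusion–exclusion: 5005 − 952 + 7 = 4060.

4060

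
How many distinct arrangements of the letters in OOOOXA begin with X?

Fix X in the first position and arrange the remaining 5 letters.
Those 5 letters have O appearing 4 times, giving (5)!/(4!) = 5.

5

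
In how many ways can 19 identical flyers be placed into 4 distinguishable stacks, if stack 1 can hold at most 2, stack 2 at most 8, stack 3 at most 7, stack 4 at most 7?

46

Without the upper bounds there are C(22,3) = 1540 ways to split 19 among 4 stacks.
Subtract solutions that violate a single cap (substitute x_i' = x_i − (cap_i+1)): x_1 ≥ 3 gives C(19,3) = 969; x_2 ≥ 9 gives C(13,3) = 286; x_3 ≥ 8 gives C(14,3) = 364; x_4 ≥ 8 gives C(14,3) = 364. Together 1983.
Add back pairs where two caps are both exceeded: 120 + 165 + 165 + 10 + 10 + 20 = 490.
Subtract triples: 0 + 0 + 1 + 0 = 1.
By inclusion–exclusion the count is 1540 − 1983 + 490 − 1 = 46.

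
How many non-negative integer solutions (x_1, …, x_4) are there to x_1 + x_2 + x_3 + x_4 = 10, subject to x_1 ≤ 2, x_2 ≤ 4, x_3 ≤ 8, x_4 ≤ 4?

71

Without the upper bounds there are C(13,3) = 286 ways to split 10 among 4 variables.
Subtract solutions that violate a single cap (substitute x_i' = x_i − (cap_i+1)): x_1 ≥ 3 gives C(10,3) = 120; x_2 ≥ 5 gives C(8,3) = 56; x_3 ≥ 9 gives C(4,3) = 4; x_4 ≥ 5 gives C(8,3) = 56. Together 236.
Add back pairs where two caps are both exceeded: 10 + 0 + 10 + 0 + 1 + 0 = 21.
By inclusion–exclusion the count is 286 − 236 + 21 = 71.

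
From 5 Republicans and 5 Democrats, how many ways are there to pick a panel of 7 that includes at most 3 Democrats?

Split by how many Democrats are chosen (0 through 3).
Sum: C(5,0)·C(5,7) + C(5,1)·C(5,6) + C(5,2)·C(5,5) + C(5,3)·C(5,4) = 0 + 0 + 10 + 50 = 60.

60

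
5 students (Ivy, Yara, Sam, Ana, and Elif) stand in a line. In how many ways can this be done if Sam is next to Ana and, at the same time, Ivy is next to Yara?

24

Treat {Sam,Ana} as one block (2 orders) and {Ivy,Yara} as another (2 orders).
That leaves 3 units to arrange: 2 × 2 × 3! = 4 × 6 = 24.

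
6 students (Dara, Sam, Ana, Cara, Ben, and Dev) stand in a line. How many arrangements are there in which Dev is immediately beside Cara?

Treat {Dev, Cara} as a single unit. There are 5 units to order, and the pair itself can be ordered 2 ways.
That gives 2 × 5! = 2 × 120 = 240.

240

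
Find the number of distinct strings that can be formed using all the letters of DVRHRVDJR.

15120

The 9 letters of DVRHRVDJR have repeats: D appearing twice, R appearing 3 times, and V appearing twice.
Dividing 9! = 362880 by 3!·2!·2! = 24 for the repeated letters gives 15120.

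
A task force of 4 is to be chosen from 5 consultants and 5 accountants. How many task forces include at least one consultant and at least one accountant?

Total 4-person selections from all 10: C(10,4) = 210.
Subtract selections that omit an entire group: no consultants → C(5,4) = 5; no accountants → C(5,4) = 5.
Both groups omitted at once is impossible, so 210 − 10 = 200.

200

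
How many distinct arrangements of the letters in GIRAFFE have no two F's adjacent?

1800

There are 7!/(2!) = 2520 arrangements of GIRAFFE in total.
If the two F's are adjacent, glue them into one block, leaving 6 items to arrange: (6)! = 720 ways.
Hence 2520 − 720 = 1800.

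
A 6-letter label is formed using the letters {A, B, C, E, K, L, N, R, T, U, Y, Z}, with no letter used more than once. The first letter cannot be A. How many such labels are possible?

609840

The first letter has 12−1 = 11 choices (anything except A).
The remaining 5 letters are filled from the other 11 symbols without repetition: 11 × 10 × 9 × 8 × 7 = 55440.
Total: 11 × 55440 = 609840.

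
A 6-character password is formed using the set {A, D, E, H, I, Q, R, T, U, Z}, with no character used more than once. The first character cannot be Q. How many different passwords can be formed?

The first character has 10−1 = 9 choices (anything except Q).
The remaining 5 characters are filled from the other 9 symbols without repetition: 9 × 8 × 7 × 6 × 5 = 15120.
Total: 9 × 15120 = 136080.

136080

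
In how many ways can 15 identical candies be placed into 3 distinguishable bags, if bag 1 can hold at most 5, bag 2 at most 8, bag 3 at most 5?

10

By stars and bars, unrestricted non-negative solutions to x_1+…+x_3 = 15 number C(15+2,2) = 136.
Subtract solutions that violate a single cap (substitute x_i' = x_i − (cap_i+1)): x_1 ≥ 6 gives C(11,2) = 55; x_2 ≥ 9 gives C(8,2) = 28; x_3 ≥ 6 gives C(11,2) = 55. Together 138.
Add back pairs where two caps are both exceeded: 1 + 10 + 1 = 12.
By inclusion–exclusion the count is 136 − 138 + 12 = 10.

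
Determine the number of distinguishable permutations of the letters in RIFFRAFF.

RIFFRAFF has 8 letters with F appearing 4 times and R appearing twice.
Dividing 8! = 40320 by 4!·2! = 48 for the repeated letters gives 840.

840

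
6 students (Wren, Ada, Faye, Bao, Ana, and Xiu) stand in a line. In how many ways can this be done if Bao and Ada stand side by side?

240

Place the 4 others and the Bao-Ada pair as 5 objects in a line; the pair has 2 internal arrangements.
That gives 2 × 5! = 2 × 120 = 240.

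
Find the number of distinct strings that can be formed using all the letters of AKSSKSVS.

840

Letter multiplicities in AKSSKSVS: A×1, K×2, S×4, V×1.
Dividing 8! = 40320 by 4!·2! = 48 for the repeated letters gives 840.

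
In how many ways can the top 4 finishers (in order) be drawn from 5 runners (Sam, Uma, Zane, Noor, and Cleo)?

120

There are 5 choices for 1st place, 4 for 2nd, and so on down to 2 for position 4.
That gives 5 × 4 × 3 × 2 = 120.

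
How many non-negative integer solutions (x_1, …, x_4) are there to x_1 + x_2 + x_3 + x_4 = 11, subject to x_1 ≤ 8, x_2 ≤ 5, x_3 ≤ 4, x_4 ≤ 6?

180

By stars and bars, unrestricted non-negative solutions to x_1+…+x_4 = 11 number C(11+3,3) = 364.
Subtract solutions that violate a single cap (substitute x_i' = x_i − (cap_i+1)): x_1 ≥ 9 gives C(5,3) = 10; x_2 ≥ 6 gives C(8,3) = 56; x_3 ≥ 5 gives C(9,3) = 84; x_4 ≥ 7 gives C(7,3) = 35. Together 185.
Add back pairs where two caps are both exceeded: 0 + 0 + 0 + 1 + 0 + 0 = 1.
By inclusion–exclusion the count is 364 − 185 + 1 = 180.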